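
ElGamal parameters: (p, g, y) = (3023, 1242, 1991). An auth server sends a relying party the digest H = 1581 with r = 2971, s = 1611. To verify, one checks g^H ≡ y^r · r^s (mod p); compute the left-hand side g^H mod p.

1242^2 = 1542564 ≡ 834
1242^4 ≡ 834^2 = 695556 ≡ 266
1242^8 ≡ 266^2 = 70756 ≡ 1227
1242^16 ≡ 1227^2 = 1505529 ≡ 75
1242^32 ≡ 75^2 = 5625 ≡ 2602
1242^64 ≡ 2602^2 = 6770404 ≡ 1907
1242^128 ≡ 1907^2 = 3636649 ≡ 3003
1242^256 ≡ 3003^2 = 9018009 ≡ 400
1242^512 ≡ 400^2 = 160000 ≡ 2804
1242^1024 ≡ 2804^2 = 7862416 ≡ 2616
1581 = 1024 + 512 + 32 + 8 + 4 + 1, so 1242^1581 ≡ 2616·2804·2602·1227·266·1242 ≡ 2773 (mod 3023)

2773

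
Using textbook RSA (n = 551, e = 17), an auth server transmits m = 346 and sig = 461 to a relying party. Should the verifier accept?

accept

sig^17 mod 551 = 346
Since 346 equals the digest 346, verification succeeds.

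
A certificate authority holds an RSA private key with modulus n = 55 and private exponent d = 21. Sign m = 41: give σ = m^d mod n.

41

m^2 ≡ 41^2 = 1681 ≡ 31
m^4 ≡ 31^2 = 961 ≡ 26
m^8 ≡ 26^2 = 676 ≡ 16
m^16 ≡ 16^2 = 256 ≡ 36
21 = 16 + 4 + 1, so m^21 ≡ 36·26·41 ≡ 41 (mod 55)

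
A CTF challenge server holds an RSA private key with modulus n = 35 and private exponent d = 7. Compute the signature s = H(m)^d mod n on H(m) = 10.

(H(m))^7 mod 35 = 10

10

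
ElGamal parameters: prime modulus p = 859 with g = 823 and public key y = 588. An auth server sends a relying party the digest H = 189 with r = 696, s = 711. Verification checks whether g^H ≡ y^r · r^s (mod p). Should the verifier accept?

Left side g^H mod p:
823^189 mod 859 = 562
Right side y^r · r^s mod p:
588^696 mod 859 = 28
696^711 mod 859 = 749
28·749 = 20972 ≡ 356 (mod 859)
562 ≠ 356, so verification fails.

reject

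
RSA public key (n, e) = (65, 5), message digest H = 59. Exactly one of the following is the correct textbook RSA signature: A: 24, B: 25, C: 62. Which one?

Candidate A: Squares mod 65: 24^1≡24, 24^2≡56, 24^4≡16; 5 = 4 + 1, so 24^5 ≡ 16·24 ≡ 59 (mod 65)
  → matches H = 59
Candidate B: Squares mod 65: 25^1≡25, 25^2≡40, 25^4≡40; 5 = 4 + 1, so 25^5 ≡ 40·25 ≡ 25 (mod 65)
Candidate C: Squares mod 65: 62^1≡62, 62^2≡9, 62^4≡16; 5 = 4 + 1, so 62^5 ≡ 16·62 ≡ 17 (mod 65)

A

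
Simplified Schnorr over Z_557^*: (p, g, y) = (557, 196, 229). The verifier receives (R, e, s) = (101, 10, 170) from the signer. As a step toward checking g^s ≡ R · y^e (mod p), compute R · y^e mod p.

229^2 = 52441 ≡ 83
229^4 ≡ 83^2 = 6889 ≡ 205
229^8 ≡ 205^2 = 42025 ≡ 250
10 = 8 + 2, so 229^10 ≡ 250·83 ≡ 141 (mod 557)
R · y^e ≡ 101·141 = 14241 ≡ 316 (mod 557)

316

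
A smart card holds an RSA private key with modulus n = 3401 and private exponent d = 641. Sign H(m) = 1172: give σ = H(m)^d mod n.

610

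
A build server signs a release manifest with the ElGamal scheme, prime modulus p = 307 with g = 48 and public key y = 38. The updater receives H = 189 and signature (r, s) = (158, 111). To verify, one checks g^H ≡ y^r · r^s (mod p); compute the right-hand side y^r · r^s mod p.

27

Squares mod 307: 38^1≡38, 38^2≡216, 38^4≡299, 38^8≡64, 38^16≡105, 38^32≡280, 38^64≡115, 38^128≡24
158 = 128 + 16 + 8 + 4 + 2, so 38^158 ≡ 24·105·64·299·216 ≡ 304 (mod 307)
Squares mod 307: 158^1≡158, 158^2≡97, 158^4≡199, 158^8≡305, 158^16≡4, 158^32≡16, 158^64≡256
111 = 64 + 32 + 8 + 4 + 2 + 1, so 158^111 ≡ 256·16·305·199·97·158 ≡ 298 (mod 307)
y^r · r^s ≡ 304·298 = 90592 ≡ 27 (mod 307)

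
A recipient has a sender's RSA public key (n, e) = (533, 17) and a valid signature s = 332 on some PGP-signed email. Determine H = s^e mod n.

271

s^2 ≡ 332^2 = 110224 ≡ 426
s^4 ≡ 426^2 = 181476 ≡ 256
s^8 ≡ 256^2 = 65536 ≡ 510
s^16 ≡ 510^2 = 260100 ≡ 529
17 = 16 + 1, so s^17 ≡ 529·332 ≡ 271 (mod 533)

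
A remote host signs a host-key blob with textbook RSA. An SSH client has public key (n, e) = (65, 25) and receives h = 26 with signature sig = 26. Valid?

sig^2 ≡ 26^2 = 676 ≡ 26
sig^4 ≡ 26^2 = 676 ≡ 26
sig^8 ≡ 26^2 = 676 ≡ 26
sig^16 ≡ 26^2 = 676 ≡ 26
25 = 16 + 8 + 1, so sig^25 ≡ 26·26·26 ≡ 26 (mod 65)
26 = h, so the signature checks out.

yes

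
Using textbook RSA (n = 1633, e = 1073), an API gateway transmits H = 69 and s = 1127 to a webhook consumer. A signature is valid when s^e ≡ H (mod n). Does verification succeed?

passes

s^2 ≡ 1127^2 = 1270129 ≡ 1288
s^4 ≡ 1288^2 = 1658944 ≡ 1449
s^8 ≡ 1449^2 = 2099601 ≡ 1196
s^16 ≡ 1196^2 = 1430416 ≡ 1541
s^32 ≡ 1541^2 = 2374681 ≡ 299
s^64 ≡ 299^2 = 89401 ≡ 1219
s^128 ≡ 1219^2 = 1485961 ≡ 1564
s^256 ≡ 1564^2 = 2446096 ≡ 1495
s^512 ≡ 1495^2 = 2235025 ≡ 1081
s^1024 ≡ 1081^2 = 1168561 ≡ 966
1073 = 1024 + 32 + 16 + 1, so s^1073 ≡ 966·299·1541·1127 ≡ 69 (mod 1633)
Since 69 equals the digest 69, verification succeeds.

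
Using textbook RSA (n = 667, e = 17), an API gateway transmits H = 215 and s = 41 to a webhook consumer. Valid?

yes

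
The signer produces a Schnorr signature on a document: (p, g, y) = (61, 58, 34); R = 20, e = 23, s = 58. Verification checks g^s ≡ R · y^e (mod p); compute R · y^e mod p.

34^2 = 1156 ≡ 58
34^4 ≡ 58^2 = 3364 ≡ 9
34^8 ≡ 9^2 = 81 ≡ 20
34^16 ≡ 20^2 = 400 ≡ 34
23 = 16 + 4 + 2 + 1, so 34^23 ≡ 34·9·58·34 ≡ 20 (mod 61)
R · y^e ≡ 20·20 = 400 ≡ 34 (mod 61)

34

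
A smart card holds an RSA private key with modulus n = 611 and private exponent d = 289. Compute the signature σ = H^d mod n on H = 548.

171

H^289 mod 611 = 171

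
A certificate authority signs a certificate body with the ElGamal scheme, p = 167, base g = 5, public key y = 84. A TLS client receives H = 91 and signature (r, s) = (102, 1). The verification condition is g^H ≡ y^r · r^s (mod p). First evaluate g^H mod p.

5^2 = 25
5^4 ≡ 25^2 = 625 ≡ 124
5^8 ≡ 124^2 = 15376 ≡ 12
5^16 ≡ 12^2 = 144
5^32 ≡ 144^2 = 20736 ≡ 28
5^64 ≡ 28^2 = 784 ≡ 116
91 = 64 + 16 + 8 + 2 + 1, so 5^91 ≡ 116·144·12·25·5 ≡ 155 (mod 167)

155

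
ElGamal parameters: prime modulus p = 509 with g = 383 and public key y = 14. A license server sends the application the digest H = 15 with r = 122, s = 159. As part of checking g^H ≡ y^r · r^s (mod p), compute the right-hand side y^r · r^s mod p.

368

14^2 = 196
14^4 ≡ 196^2 = 38416 ≡ 241
14^8 ≡ 241^2 = 58081 ≡ 55
14^16 ≡ 55^2 = 3025 ≡ 480
14^32 ≡ 480^2 = 230400 ≡ 332
14^64 ≡ 332^2 = 110224 ≡ 280
122 = 64 + 32 + 16 + 8 + 2, so 14^122 ≡ 280·332·480·55·196 ≡ 272 (mod 509)
122^2 = 14884 ≡ 123
122^4 ≡ 123^2 = 15129 ≡ 368
122^8 ≡ 368^2 = 135424 ≡ 30
122^16 ≡ 30^2 = 900 ≡ 391
122^32 ≡ 391^2 = 152881 ≡ 181
122^64 ≡ 181^2 = 32761 ≡ 185
122^128 ≡ 185^2 = 34225 ≡ 122
159 = 128 + 16 + 8 + 4 + 2 + 1, so 122^159 ≡ 122·391·30·368·123·122 ≡ 181 (mod 509)
y^r · r^s ≡ 272·181 = 49232 ≡ 368 (mod 509)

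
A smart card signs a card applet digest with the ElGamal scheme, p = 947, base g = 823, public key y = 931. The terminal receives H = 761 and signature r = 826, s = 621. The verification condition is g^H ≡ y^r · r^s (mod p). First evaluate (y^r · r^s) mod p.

931^2 = 866761 ≡ 256
931^4 ≡ 256^2 = 65536 ≡ 193
931^8 ≡ 193^2 = 37249 ≡ 316
931^16 ≡ 316^2 = 99856 ≡ 421
931^32 ≡ 421^2 = 177241 ≡ 152
931^64 ≡ 152^2 = 23104 ≡ 376
931^128 ≡ 376^2 = 141376 ≡ 273
931^256 ≡ 273^2 = 74529 ≡ 663
931^512 ≡ 663^2 = 439569 ≡ 161
826 = 512 + 256 + 32 + 16 + 8 + 2, so 931^826 ≡ 161·663·152·421·316·256 ≡ 910 (mod 947)
826^2 = 682276 ≡ 436
826^4 ≡ 436^2 = 190096 ≡ 696
826^8 ≡ 696^2 = 484416 ≡ 499
826^16 ≡ 499^2 = 249001 ≡ 887
826^32 ≡ 887^2 = 786769 ≡ 759
826^64 ≡ 759^2 = 576081 ≡ 305
826^128 ≡ 305^2 = 93025 ≡ 219
826^256 ≡ 219^2 = 47961 ≡ 611
826^512 ≡ 611^2 = 373321 ≡ 203
621 = 512 + 64 + 32 + 8 + 4 + 1, so 826^621 ≡ 203·305·759·499·696·826 ≡ 261 (mod 947)
y^r · r^s ≡ 910·261 = 237510 ≡ 760 (mod 947)

760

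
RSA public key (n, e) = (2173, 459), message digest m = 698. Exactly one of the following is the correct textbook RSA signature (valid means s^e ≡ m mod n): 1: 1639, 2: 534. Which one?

Candidate 1: 1639^2 = 2686321 ≡ 493; 1639^4 ≡ 493^2 = 243049 ≡ 1846; 1639^8 ≡ 1846^2 = 3407716 ≡ 452; 1639^16 ≡ 452^2 = 204304 ≡ 42; 1639^32 ≡ 42^2 = 1764; 1639^64 ≡ 1764^2 = 3111696 ≡ 2133; 1639^128 ≡ 2133^2 = 4549689 ≡ 1600; 1639^256 ≡ 1600^2 = 2560000 ≡ 206; 459 = 256 + 128 + 64 + 8 + 2 + 1, so 1639^459 ≡ 206·1600·2133·452·493·1639 ≡ 1475 (mod 2173)
Candidate 2: 534^2 = 285156 ≡ 493; 534^4 ≡ 493^2 = 243049 ≡ 1846; 534^8 ≡ 1846^2 = 3407716 ≡ 452; 534^16 ≡ 452^2 = 204304 ≡ 42; 534^32 ≡ 42^2 = 1764; 534^64 ≡ 1764^2 = 3111696 ≡ 2133; 534^128 ≡ 2133^2 = 4549689 ≡ 1600; 534^256 ≡ 1600^2 = 2560000 ≡ 206; 459 = 256 + 128 + 64 + 8 + 2 + 1, so 534^459 ≡ 206·1600·2133·452·493·534 ≡ 698 (mod 2173)
  → matches m = 698

2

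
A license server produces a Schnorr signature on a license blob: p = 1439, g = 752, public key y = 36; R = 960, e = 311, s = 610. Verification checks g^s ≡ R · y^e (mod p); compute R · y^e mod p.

37

Squares mod 1439: 36^1≡36, 36^2≡1296, 36^4≡303, 36^8≡1152, 36^16≡346, 36^32≡279, 36^64≡135, 36^128≡957, 36^256≡645
311 = 256 + 32 + 16 + 4 + 2 + 1, so 36^311 ≡ 645·279·346·303·1296·36 ≡ 775 (mod 1439)
R · y^e ≡ 960·775 = 744000 ≡ 37 (mod 1439)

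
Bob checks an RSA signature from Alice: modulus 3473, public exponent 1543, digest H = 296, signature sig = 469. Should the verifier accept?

sig^2 ≡ 469^2 = 219961 ≡ 1162
sig^4 ≡ 1162^2 = 1350244 ≡ 2720
sig^8 ≡ 2720^2 = 7398400 ≡ 910
sig^16 ≡ 910^2 = 828100 ≡ 1526
sig^32 ≡ 1526^2 = 2328676 ≡ 1766
sig^64 ≡ 1766^2 = 3118756 ≡ 2
sig^128 ≡ 2^2 = 4
sig^256 ≡ 4^2 = 16
sig^512 ≡ 16^2 = 256
sig^1024 ≡ 256^2 = 65536 ≡ 3022
1543 = 1024 + 512 + 4 + 2 + 1, so sig^1543 ≡ 3022·256·2720·1162·469 ≡ 430 (mod 3473)
The recovered value 430 does not match the digest 296.

reject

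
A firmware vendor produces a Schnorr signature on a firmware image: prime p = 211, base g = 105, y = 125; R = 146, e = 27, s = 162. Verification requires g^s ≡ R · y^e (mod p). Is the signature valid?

invalid

g^s mod p:
105^2 = 11025 ≡ 53
105^4 ≡ 53^2 = 2809 ≡ 66
105^8 ≡ 66^2 = 4356 ≡ 136
105^16 ≡ 136^2 = 18496 ≡ 139
105^32 ≡ 139^2 = 19321 ≡ 120
105^64 ≡ 120^2 = 14400 ≡ 52
105^128 ≡ 52^2 = 2704 ≡ 172
162 = 128 + 32 + 2, so 105^162 ≡ 172·120·53 ≡ 96 (mod 211)
R · y^e mod p:
125^2 = 15625 ≡ 11
125^4 ≡ 11^2 = 121
125^8 ≡ 121^2 = 14641 ≡ 82
125^16 ≡ 82^2 = 6724 ≡ 183
27 = 16 + 8 + 2 + 1, so 125^27 ≡ 183·82·11·125 ≡ 193 (mod 211)
146·193 = 28178 ≡ 115 (mod 211)
96 ≠ 115; the check fails.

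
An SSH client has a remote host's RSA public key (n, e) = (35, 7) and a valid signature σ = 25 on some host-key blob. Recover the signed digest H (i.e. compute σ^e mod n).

σ^2 ≡ 25^2 = 625 ≡ 30
σ^4 ≡ 30^2 = 900 ≡ 25
7 = 4 + 2 + 1, so σ^7 ≡ 25·30·25 ≡ 25 (mod 35)

25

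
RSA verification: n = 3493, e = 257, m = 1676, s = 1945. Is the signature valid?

s^2 ≡ 1945^2 = 3783025 ≡ 106
s^4 ≡ 106^2 = 11236 ≡ 757
s^8 ≡ 757^2 = 573049 ≡ 197
s^16 ≡ 197^2 = 38809 ≡ 386
s^32 ≡ 386^2 = 148996 ≡ 2290
s^64 ≡ 2290^2 = 5244100 ≡ 1107
s^128 ≡ 1107^2 = 1225449 ≡ 2899
s^256 ≡ 2899^2 = 8404201 ≡ 43
257 = 256 + 1, so s^257 ≡ 43·1945 ≡ 3296 (mod 3493)
The recovered value 3296 does not match the digest 1676.

invalid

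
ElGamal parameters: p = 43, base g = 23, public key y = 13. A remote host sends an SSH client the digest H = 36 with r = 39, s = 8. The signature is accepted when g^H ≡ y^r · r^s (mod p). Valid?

no

Left side g^H mod p:
23^2 = 529 ≡ 13
23^4 ≡ 13^2 = 169 ≡ 40
23^8 ≡ 40^2 = 1600 ≡ 9
23^16 ≡ 9^2 = 81 ≡ 38
23^32 ≡ 38^2 = 1444 ≡ 25
36 = 32 + 4, so 23^36 ≡ 25·40 ≡ 11 (mod 43)
Right side y^r · r^s mod p:
13^2 = 169 ≡ 40
13^4 ≡ 40^2 = 1600 ≡ 9
13^8 ≡ 9^2 = 81 ≡ 38
13^16 ≡ 38^2 = 1444 ≡ 25
13^32 ≡ 25^2 = 625 ≡ 23
39 = 32 + 4 + 2 + 1, so 13^39 ≡ 23·9·40·13 ≡ 11 (mod 43)
39^2 = 1521 ≡ 16
39^4 ≡ 16^2 = 256 ≡ 41
39^8 ≡ 41^2 = 1681 ≡ 4
11·4 = 44 ≡ 1 (mod 43)
11 ≠ 1, so verification fails.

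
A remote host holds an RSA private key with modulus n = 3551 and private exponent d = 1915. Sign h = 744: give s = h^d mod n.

1481

Squares mod 3551: h^1≡744, h^2≡3131, h^4≡2401, h^8≡1528, h^16≡1777, h^32≡890, h^64≡227, h^128≡1815, h^256≡2448, h^512≡2167, h^1024≡1467
1915 = 1024 + 512 + 256 + 64 + 32 + 16 + 8 + 2 + 1, so h^1915 ≡ 1467·2167·2448·227·890·1777·1528·3131·744 ≡ 1481 (mod 3551)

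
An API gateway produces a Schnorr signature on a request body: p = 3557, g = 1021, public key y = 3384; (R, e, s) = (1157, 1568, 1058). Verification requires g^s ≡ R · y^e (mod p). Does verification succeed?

g^s mod p:
Squares mod 3557: 1021^1≡1021, 1021^2≡240, 1021^4≡688, 1021^8≡263, 1021^16≡1586, 1021^32≡597, 1021^64≡709, 1021^128≡1144, 1021^256≡3317, 1021^512≡688, 1021^1024≡263
1058 = 1024 + 32 + 2, so 1021^1058 ≡ 263·597·240 ≡ 3339 (mod 3557)
R · y^e mod p:
Squares mod 3557: 3384^1≡3384, 3384^2≡1473, 3384^4≡3516, 3384^8≡1681, 3384^16≡1503, 3384^32≡314, 3384^64≡2557, 3384^128≡483, 3384^256≡2084, 3384^512≡3516, 3384^1024≡1681
1568 = 1024 + 512 + 32, so 3384^1568 ≡ 1681·3516·314 ≡ 3151 (mod 3557)
1157·3151 = 3645707 ≡ 3339 (mod 3557)
3339 ≡ 3339 (mod 3557); signature holds.

passes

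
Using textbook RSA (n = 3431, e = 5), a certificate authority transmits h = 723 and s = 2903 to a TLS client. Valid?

yes

s^2 ≡ 2903^2 = 8427409 ≡ 873
s^4 ≡ 873^2 = 762129 ≡ 447
5 = 4 + 1, so s^5 ≡ 447·2903 ≡ 723 (mod 3431)
s^5 mod 3431 = 723 matches h.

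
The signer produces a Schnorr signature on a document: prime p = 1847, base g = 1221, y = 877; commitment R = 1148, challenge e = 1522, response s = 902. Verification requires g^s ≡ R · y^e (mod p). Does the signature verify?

g^s mod p:
1221^2 = 1490841 ≡ 312
1221^4 ≡ 312^2 = 97344 ≡ 1300
1221^8 ≡ 1300^2 = 1690000 ≡ 1842
1221^16 ≡ 1842^2 = 3392964 ≡ 25
1221^32 ≡ 25^2 = 625
1221^64 ≡ 625^2 = 390625 ≡ 908
1221^128 ≡ 908^2 = 824464 ≡ 702
1221^256 ≡ 702^2 = 492804 ≡ 1502
1221^512 ≡ 1502^2 = 2256004 ≡ 817
902 = 512 + 256 + 128 + 4 + 2, so 1221^902 ≡ 817·1502·702·1300·312 ≡ 144 (mod 1847)
R · y^e mod p:
877^2 = 769129 ≡ 777
877^4 ≡ 777^2 = 603729 ≡ 1607
877^8 ≡ 1607^2 = 2582449 ≡ 343
877^16 ≡ 343^2 = 117649 ≡ 1288
877^32 ≡ 1288^2 = 1658944 ≡ 338
877^64 ≡ 338^2 = 114244 ≡ 1577
877^128 ≡ 1577^2 = 2486929 ≡ 867
877^256 ≡ 867^2 = 751689 ≡ 1807
877^512 ≡ 1807^2 = 3265249 ≡ 1600
877^1024 ≡ 1600^2 = 2560000 ≡ 58
1522 = 1024 + 256 + 128 + 64 + 32 + 16 + 2, so 877^1522 ≡ 58·1807·867·1577·338·1288·777 ≡ 412 (mod 1847)
1148·412 = 472976 ≡ 144 (mod 1847)
144 ≡ 144 (mod 1847); signature holds.

verifies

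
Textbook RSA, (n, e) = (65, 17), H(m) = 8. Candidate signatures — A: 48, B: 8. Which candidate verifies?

B

Candidate A: Squares mod 65: 48^1≡48, 48^2≡29, 48^4≡61, 48^8≡16, 48^16≡61; 17 = 16 + 1, so 48^17 ≡ 61·48 ≡ 3 (mod 65)
Candidate B: Squares mod 65: 8^1≡8, 8^2≡64, 8^4≡1, 8^8≡1, 8^16≡1; 17 = 16 + 1, so 8^17 ≡ 1·8 ≡ 8 (mod 65)
  → matches H(m) = 8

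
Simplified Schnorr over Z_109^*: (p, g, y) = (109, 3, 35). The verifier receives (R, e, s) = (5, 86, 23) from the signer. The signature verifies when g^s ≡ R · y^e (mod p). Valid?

yes

g^s mod p:
Squares mod 109: 3^1≡3, 3^2≡9, 3^4≡81, 3^8≡21, 3^16≡5
23 = 16 + 4 + 2 + 1, so 3^23 ≡ 5·81·9·3 ≡ 35 (mod 109)
R · y^e mod p:
Squares mod 109: 35^1≡35, 35^2≡26, 35^4≡22, 35^8≡48, 35^16≡15, 35^32≡7, 35^64≡49
86 = 64 + 16 + 4 + 2, so 35^86 ≡ 49·15·22·26 ≡ 7 (mod 109)
5·7 = 35 ≡ 35 (mod 109)
35 ≡ 35 (mod 109); signature holds.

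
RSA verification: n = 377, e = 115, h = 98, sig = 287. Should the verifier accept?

reject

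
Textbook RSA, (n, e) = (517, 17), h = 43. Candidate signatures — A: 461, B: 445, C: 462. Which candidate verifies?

A

Candidate A: Squares mod 517: 461^1≡461, 461^2≡34, 461^4≡122, 461^8≡408, 461^16≡507; 17 = 16 + 1, so 461^17 ≡ 507·461 ≡ 43 (mod 517)
  → matches h = 43
Candidate B: Squares mod 517: 445^1≡445, 445^2≡14, 445^4≡196, 445^8≡158, 445^16≡148; 17 = 16 + 1, so 445^17 ≡ 148·445 ≡ 201 (mod 517)
Candidate C: Squares mod 517: 462^1≡462, 462^2≡440, 462^4≡242, 462^8≡143, 462^16≡286; 17 = 16 + 1, so 462^17 ≡ 286·462 ≡ 297 (mod 517)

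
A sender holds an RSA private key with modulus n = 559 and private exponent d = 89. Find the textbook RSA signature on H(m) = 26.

Squares mod 559: (H(m))^1≡26, (H(m))^2≡117, (H(m))^4≡273, (H(m))^8≡182, (H(m))^16≡143, (H(m))^32≡325, (H(m))^64≡533
89 = 64 + 16 + 8 + 1, so (H(m))^89 ≡ 533·143·182·26 ≡ 390 (mod 559)

390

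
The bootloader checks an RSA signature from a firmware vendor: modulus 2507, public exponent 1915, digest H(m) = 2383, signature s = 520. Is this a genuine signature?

Squares mod 2507: s^1≡520, s^2≡2151, s^4≡1386, s^8≡634, s^16≡836, s^32≡1950, s^64≡1888, s^128≡2097, s^256≡131, s^512≡2119, s^1024≡124
1915 = 1024 + 512 + 256 + 64 + 32 + 16 + 8 + 2 + 1, so s^1915 ≡ 124·2119·131·1888·1950·836·634·2151·520 ≡ 2383 (mod 2507)
Since 2383 equals the digest 2383, verification succeeds.

genuine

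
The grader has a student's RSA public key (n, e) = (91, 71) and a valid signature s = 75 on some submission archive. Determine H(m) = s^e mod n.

s^2 ≡ 75^2 = 5625 ≡ 74
s^4 ≡ 74^2 = 5476 ≡ 16
s^8 ≡ 16^2 = 256 ≡ 74
s^16 ≡ 74^2 = 5476 ≡ 16
s^32 ≡ 16^2 = 256 ≡ 74
s^64 ≡ 74^2 = 5476 ≡ 16
71 = 64 + 4 + 2 + 1, so s^71 ≡ 16·16·74·75 ≡ 17 (mod 91)

17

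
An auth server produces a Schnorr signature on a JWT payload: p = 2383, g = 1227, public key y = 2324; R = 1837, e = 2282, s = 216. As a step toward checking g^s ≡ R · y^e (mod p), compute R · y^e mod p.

2324^2 = 5400976 ≡ 1098
2324^4 ≡ 1098^2 = 1205604 ≡ 2189
2324^8 ≡ 2189^2 = 4791721 ≡ 1891
2324^16 ≡ 1891^2 = 3575881 ≡ 1381
2324^32 ≡ 1381^2 = 1907161 ≡ 761
2324^64 ≡ 761^2 = 579121 ≡ 52
2324^128 ≡ 52^2 = 2704 ≡ 321
2324^256 ≡ 321^2 = 103041 ≡ 572
2324^512 ≡ 572^2 = 327184 ≡ 713
2324^1024 ≡ 713^2 = 508369 ≡ 790
2324^2048 ≡ 790^2 = 624100 ≡ 2137
2282 = 2048 + 128 + 64 + 32 + 8 + 2, so 2324^2282 ≡ 2137·321·52·761·1891·1098 ≡ 714 (mod 2383)
R · y^e ≡ 1837·714 = 1311618 ≡ 968 (mod 2383)

968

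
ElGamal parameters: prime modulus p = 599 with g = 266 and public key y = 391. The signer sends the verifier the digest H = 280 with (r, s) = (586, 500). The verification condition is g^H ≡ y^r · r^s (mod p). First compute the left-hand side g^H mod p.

Squares mod 599: 266^1≡266, 266^2≡74, 266^4≡85, 266^8≡37, 266^16≡171, 266^32≡489, 266^64≡120, 266^128≡24, 266^256≡576
280 = 256 + 16 + 8, so 266^280 ≡ 576·171·37 ≡ 36 (mod 599)

36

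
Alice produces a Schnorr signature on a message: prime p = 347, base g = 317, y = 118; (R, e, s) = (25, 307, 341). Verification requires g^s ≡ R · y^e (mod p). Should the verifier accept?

reject

g^s mod p:
317^2 = 100489 ≡ 206
317^4 ≡ 206^2 = 42436 ≡ 102
317^8 ≡ 102^2 = 10404 ≡ 341
317^16 ≡ 341^2 = 116281 ≡ 36
317^32 ≡ 36^2 = 1296 ≡ 255
317^64 ≡ 255^2 = 65025 ≡ 136
317^128 ≡ 136^2 = 18496 ≡ 105
317^256 ≡ 105^2 = 11025 ≡ 268
341 = 256 + 64 + 16 + 4 + 1, so 317^341 ≡ 268·136·36·102·317 ≡ 336 (mod 347)
R · y^e mod p:
118^2 = 13924 ≡ 44
118^4 ≡ 44^2 = 1936 ≡ 201
118^8 ≡ 201^2 = 40401 ≡ 149
118^16 ≡ 149^2 = 22201 ≡ 340
118^32 ≡ 340^2 = 115600 ≡ 49
118^64 ≡ 49^2 = 2401 ≡ 319
118^128 ≡ 319^2 = 101761 ≡ 90
118^256 ≡ 90^2 = 8100 ≡ 119
307 = 256 + 32 + 16 + 2 + 1, so 118^307 ≡ 119·49·340·44·118 ≡ 58 (mod 347)
25·58 = 1450 ≡ 62 (mod 347)
336 ≠ 62; the check fails.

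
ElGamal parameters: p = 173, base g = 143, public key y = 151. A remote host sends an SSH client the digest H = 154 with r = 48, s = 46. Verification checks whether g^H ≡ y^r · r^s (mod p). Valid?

yes

Left side g^H mod p:
143^2 = 20449 ≡ 35
143^4 ≡ 35^2 = 1225 ≡ 14
143^8 ≡ 14^2 = 196 ≡ 23
143^16 ≡ 23^2 = 529 ≡ 10
143^32 ≡ 10^2 = 100
143^64 ≡ 100^2 = 10000 ≡ 139
143^128 ≡ 139^2 = 19321 ≡ 118
154 = 128 + 16 + 8 + 2, so 143^154 ≡ 118·10·23·35 ≡ 130 (mod 173)
Right side y^r · r^s mod p:
151^2 = 22801 ≡ 138
151^4 ≡ 138^2 = 19044 ≡ 14
151^8 ≡ 14^2 = 196 ≡ 23
151^16 ≡ 23^2 = 529 ≡ 10
151^32 ≡ 10^2 = 100
48 = 32 + 16, so 151^48 ≡ 100·10 ≡ 135 (mod 173)
48^2 = 2304 ≡ 55
48^4 ≡ 55^2 = 3025 ≡ 84
48^8 ≡ 84^2 = 7056 ≡ 136
48^16 ≡ 136^2 = 18496 ≡ 158
48^32 ≡ 158^2 = 24964 ≡ 52
46 = 32 + 8 + 4 + 2, so 48^46 ≡ 52·136·84·55 ≡ 33 (mod 173)
135·33 = 4455 ≡ 130 (mod 173)
130 ≡ 130 (mod 173), so the signature is genuine.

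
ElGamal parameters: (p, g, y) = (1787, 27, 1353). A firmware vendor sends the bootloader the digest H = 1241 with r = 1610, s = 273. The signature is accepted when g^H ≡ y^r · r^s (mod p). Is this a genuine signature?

forged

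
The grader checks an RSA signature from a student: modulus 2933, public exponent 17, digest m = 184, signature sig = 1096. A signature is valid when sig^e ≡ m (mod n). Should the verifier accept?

Squares mod 2933: sig^1≡1096, sig^2≡1619, sig^4≡1992, sig^8≡2648, sig^16≡2034
17 = 16 + 1, so sig^17 ≡ 2034·1096 ≡ 184 (mod 2933)
184 = m, so the signature checks out.

accept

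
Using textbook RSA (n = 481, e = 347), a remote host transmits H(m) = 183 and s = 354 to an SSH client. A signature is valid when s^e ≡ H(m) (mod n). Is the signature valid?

invalid

s^2 ≡ 354^2 = 125316 ≡ 256
s^4 ≡ 256^2 = 65536 ≡ 120
s^8 ≡ 120^2 = 14400 ≡ 451
s^16 ≡ 451^2 = 203401 ≡ 419
s^32 ≡ 419^2 = 175561 ≡ 477
s^64 ≡ 477^2 = 227529 ≡ 16
s^128 ≡ 16^2 = 256
s^256 ≡ 256^2 = 65536 ≡ 120
347 = 256 + 64 + 16 + 8 + 2 + 1, so s^347 ≡ 120·16·419·451·256·354 ≡ 152 (mod 481)
The recovered value 152 does not match the digest 183.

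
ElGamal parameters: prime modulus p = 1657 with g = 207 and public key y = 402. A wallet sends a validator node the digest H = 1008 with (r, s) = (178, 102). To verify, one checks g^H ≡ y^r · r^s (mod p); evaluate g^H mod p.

207^2 = 42849 ≡ 1424
207^4 ≡ 1424^2 = 2027776 ≡ 1265
207^8 ≡ 1265^2 = 1600225 ≡ 1220
207^16 ≡ 1220^2 = 1488400 ≡ 414
207^32 ≡ 414^2 = 171396 ≡ 725
207^64 ≡ 725^2 = 525625 ≡ 356
207^128 ≡ 356^2 = 126736 ≡ 804
207^256 ≡ 804^2 = 646416 ≡ 186
207^512 ≡ 186^2 = 34596 ≡ 1456
1008 = 512 + 256 + 128 + 64 + 32 + 16, so 207^1008 ≡ 1456·186·804·356·725·414 ≡ 782 (mod 1657)

782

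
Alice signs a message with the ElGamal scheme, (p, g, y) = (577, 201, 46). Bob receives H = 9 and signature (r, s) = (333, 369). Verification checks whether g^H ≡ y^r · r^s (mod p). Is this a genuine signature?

genuine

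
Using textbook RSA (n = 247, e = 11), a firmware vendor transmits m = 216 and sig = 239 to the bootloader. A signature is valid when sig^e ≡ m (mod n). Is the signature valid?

valid

sig^11 mod 247 = 216
sig^11 mod 247 = 216 matches m.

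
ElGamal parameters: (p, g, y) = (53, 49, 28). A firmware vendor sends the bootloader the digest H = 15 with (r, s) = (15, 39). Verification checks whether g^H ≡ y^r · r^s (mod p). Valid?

Left side g^H mod p:
Squares mod 53: 49^1≡49, 49^2≡16, 49^4≡44, 49^8≡28
15 = 8 + 4 + 2 + 1, so 49^15 ≡ 28·44·16·49 ≡ 16 (mod 53)
Right side y^r · r^s mod p:
Squares mod 53: 28^1≡28, 28^2≡42, 28^4≡15, 28^8≡13
15 = 8 + 4 + 2 + 1, so 28^15 ≡ 13·15·42·28 ≡ 42 (mod 53)
Squares mod 53: 15^1≡15, 15^2≡13, 15^4≡10, 15^8≡47, 15^16≡36, 15^32≡24
39 = 32 + 4 + 2 + 1, so 15^39 ≡ 24·10·13·15 ≡ 1 (mod 53)
42·1 = 42 ≡ 42 (mod 53)
16 ≠ 42, so verification fails.

no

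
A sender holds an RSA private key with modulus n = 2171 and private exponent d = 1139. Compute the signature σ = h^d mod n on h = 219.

Squares mod 2171: h^1≡219, h^2≡199, h^4≡523, h^8≡2154, h^16≡289, h^32≡1023, h^64≡107, h^128≡594, h^256≡1134, h^512≡724, h^1024≡965
1139 = 1024 + 64 + 32 + 16 + 2 + 1, so h^1139 ≡ 965·107·1023·289·199·219 ≡ 1111 (mod 2171)

1111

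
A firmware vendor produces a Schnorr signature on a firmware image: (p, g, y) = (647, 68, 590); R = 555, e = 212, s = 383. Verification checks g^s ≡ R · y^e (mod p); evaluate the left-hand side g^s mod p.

68^2 = 4624 ≡ 95
68^4 ≡ 95^2 = 9025 ≡ 614
68^8 ≡ 614^2 = 376996 ≡ 442
68^16 ≡ 442^2 = 195364 ≡ 617
68^32 ≡ 617^2 = 380689 ≡ 253
68^64 ≡ 253^2 = 64009 ≡ 603
68^128 ≡ 603^2 = 363609 ≡ 642
68^256 ≡ 642^2 = 412164 ≡ 25
383 = 256 + 64 + 32 + 16 + 8 + 4 + 2 + 1, so 68^383 ≡ 25·603·253·617·442·614·95·68 ≡ 217 (mod 647)

217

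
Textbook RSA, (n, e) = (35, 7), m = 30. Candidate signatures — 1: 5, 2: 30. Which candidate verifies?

Candidate 1: 5^2 = 25; 5^4 ≡ 25^2 = 625 ≡ 30; 7 = 4 + 2 + 1, so 5^7 ≡ 30·25·5 ≡ 5 (mod 35)
Candidate 2: 30^2 = 900 ≡ 25; 30^4 ≡ 25^2 = 625 ≡ 30; 7 = 4 + 2 + 1, so 30^7 ≡ 30·25·30 ≡ 30 (mod 35)
  → matches m = 30

2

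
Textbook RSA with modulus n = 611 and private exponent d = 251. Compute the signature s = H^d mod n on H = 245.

227

H^2 ≡ 245^2 = 60025 ≡ 147
H^4 ≡ 147^2 = 21609 ≡ 224
H^8 ≡ 224^2 = 50176 ≡ 74
H^16 ≡ 74^2 = 5476 ≡ 588
H^32 ≡ 588^2 = 345744 ≡ 529
H^64 ≡ 529^2 = 279841 ≡ 3
H^128 ≡ 3^2 = 9
251 = 128 + 64 + 32 + 16 + 8 + 2 + 1, so H^251 ≡ 9·3·529·588·74·147·245 ≡ 227 (mod 611)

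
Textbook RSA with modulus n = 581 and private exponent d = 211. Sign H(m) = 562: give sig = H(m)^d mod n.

(H(m))^2 ≡ 562^2 = 315844 ≡ 361
(H(m))^4 ≡ 361^2 = 130321 ≡ 177
(H(m))^8 ≡ 177^2 = 31329 ≡ 536
(H(m))^16 ≡ 536^2 = 287296 ≡ 282
(H(m))^32 ≡ 282^2 = 79524 ≡ 508
(H(m))^64 ≡ 508^2 = 258064 ≡ 100
(H(m))^128 ≡ 100^2 = 10000 ≡ 123
211 = 128 + 64 + 16 + 2 + 1, so (H(m))^211 ≡ 123·100·282·361·562 ≡ 485 (mod 581)

485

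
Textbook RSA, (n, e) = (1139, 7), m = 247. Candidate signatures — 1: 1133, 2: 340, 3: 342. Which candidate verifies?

3

Candidate 1: 1133^7 mod 1139 = 258
Candidate 2: 340^7 mod 1139 = 204
Candidate 3: 342^7 mod 1139 = 247
  → matches m = 247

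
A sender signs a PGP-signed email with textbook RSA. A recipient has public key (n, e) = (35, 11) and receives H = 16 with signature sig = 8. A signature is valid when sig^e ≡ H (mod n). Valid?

no

Squares mod 35: sig^1≡8, sig^2≡29, sig^4≡1, sig^8≡1
11 = 8 + 2 + 1, so sig^11 ≡ 1·29·8 ≡ 22 (mod 35)
The recovered value 22 does not match the digest 16.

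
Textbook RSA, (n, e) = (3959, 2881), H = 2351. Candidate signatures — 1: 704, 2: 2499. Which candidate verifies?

Candidate 1: 704^2 = 495616 ≡ 741; 704^4 ≡ 741^2 = 549081 ≡ 2739; 704^8 ≡ 2739^2 = 7502121 ≡ 3775; 704^16 ≡ 3775^2 = 14250625 ≡ 2184; 704^32 ≡ 2184^2 = 4769856 ≡ 3220; 704^64 ≡ 3220^2 = 10368400 ≡ 3738; 704^128 ≡ 3738^2 = 13972644 ≡ 1333; 704^256 ≡ 1333^2 = 1776889 ≡ 3257; 704^512 ≡ 3257^2 = 10608049 ≡ 1888; 704^1024 ≡ 1888^2 = 3564544 ≡ 1444; 704^2048 ≡ 1444^2 = 2085136 ≡ 2702; 2881 = 2048 + 512 + 256 + 64 + 1, so 704^2881 ≡ 2702·1888·3257·3738·704 ≡ 1074 (mod 3959)
Candidate 2: 2499^2 = 6245001 ≡ 1658; 2499^4 ≡ 1658^2 = 2748964 ≡ 1418; 2499^8 ≡ 1418^2 = 2010724 ≡ 3511; 2499^16 ≡ 3511^2 = 12327121 ≡ 2754; 2499^32 ≡ 2754^2 = 7584516 ≡ 3031; 2499^64 ≡ 3031^2 = 9186961 ≡ 2081; 2499^128 ≡ 2081^2 = 4330561 ≡ 3374; 2499^256 ≡ 3374^2 = 11383876 ≡ 1751; 2499^512 ≡ 1751^2 = 3066001 ≡ 1735; 2499^1024 ≡ 1735^2 = 3010225 ≡ 1385; 2499^2048 ≡ 1385^2 = 1918225 ≡ 2069; 2881 = 2048 + 512 + 256 + 64 + 1, so 2499^2881 ≡ 2069·1735·1751·2081·2499 ≡ 2351 (mod 3959)
  → matches H = 2351

2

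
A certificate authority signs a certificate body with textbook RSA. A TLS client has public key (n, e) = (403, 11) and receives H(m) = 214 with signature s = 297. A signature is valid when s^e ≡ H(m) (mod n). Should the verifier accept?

s^11 mod 403 = 214
s^11 mod 403 = 214 matches H(m).

accept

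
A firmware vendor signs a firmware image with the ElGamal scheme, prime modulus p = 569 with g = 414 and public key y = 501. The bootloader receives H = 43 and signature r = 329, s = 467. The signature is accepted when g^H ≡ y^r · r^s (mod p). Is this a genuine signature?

Left side g^H mod p:
414^43 mod 569 = 352
Right side y^r · r^s mod p:
501^329 mod 569 = 541
329^467 mod 569 = 150
541·150 = 81150 ≡ 352 (mod 569)
352 ≡ 352 (mod 569), so the signature is genuine.

genuine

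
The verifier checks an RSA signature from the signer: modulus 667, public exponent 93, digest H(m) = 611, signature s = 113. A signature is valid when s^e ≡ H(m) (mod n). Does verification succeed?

fails

s^2 ≡ 113^2 = 12769 ≡ 96
s^4 ≡ 96^2 = 9216 ≡ 545
s^8 ≡ 545^2 = 297025 ≡ 210
s^16 ≡ 210^2 = 44100 ≡ 78
s^32 ≡ 78^2 = 6084 ≡ 81
s^64 ≡ 81^2 = 6561 ≡ 558
93 = 64 + 16 + 8 + 4 + 1, so s^93 ≡ 558·78·210·545·113 ≡ 37 (mod 667)
The recovered value 37 does not match the digest 611.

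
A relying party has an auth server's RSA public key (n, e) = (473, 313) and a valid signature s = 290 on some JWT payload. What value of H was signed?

328

s^2 ≡ 290^2 = 84100 ≡ 379
s^4 ≡ 379^2 = 143641 ≡ 322
s^8 ≡ 322^2 = 103684 ≡ 97
s^16 ≡ 97^2 = 9409 ≡ 422
s^32 ≡ 422^2 = 178084 ≡ 236
s^64 ≡ 236^2 = 55696 ≡ 355
s^128 ≡ 355^2 = 126025 ≡ 207
s^256 ≡ 207^2 = 42849 ≡ 279
313 = 256 + 32 + 16 + 8 + 1, so s^313 ≡ 279·236·422·97·290 ≡ 328 (mod 473)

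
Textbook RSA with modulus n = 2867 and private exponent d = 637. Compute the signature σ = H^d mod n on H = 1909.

368

Squares mod 2867: H^1≡1909, H^2≡324, H^4≡1764, H^8≡1001, H^16≡1418, H^32≡957, H^64≡1276, H^128≡2587, H^256≡991, H^512≡1567
637 = 512 + 64 + 32 + 16 + 8 + 4 + 1, so H^637 ≡ 1567·1276·957·1418·1001·1764·1909 ≡ 368 (mod 2867)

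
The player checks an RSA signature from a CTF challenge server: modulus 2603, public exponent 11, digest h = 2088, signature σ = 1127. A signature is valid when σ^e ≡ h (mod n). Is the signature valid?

valid

Squares mod 2603: σ^1≡1127, σ^2≡2468, σ^4≡4, σ^8≡16
11 = 8 + 2 + 1, so σ^11 ≡ 16·2468·1127 ≡ 2088 (mod 2603)
σ^11 mod 2603 = 2088 matches h.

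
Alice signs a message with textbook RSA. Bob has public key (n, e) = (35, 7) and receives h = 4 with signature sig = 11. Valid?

sig^2 ≡ 11^2 = 121 ≡ 16
sig^4 ≡ 16^2 = 256 ≡ 11
7 = 4 + 2 + 1, so sig^7 ≡ 11·16·11 ≡ 11 (mod 35)
11 ≠ 4, so verification fails.

no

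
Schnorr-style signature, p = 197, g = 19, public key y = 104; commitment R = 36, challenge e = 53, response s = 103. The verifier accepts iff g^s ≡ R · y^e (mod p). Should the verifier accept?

g^s mod p:
19^2 = 361 ≡ 164
19^4 ≡ 164^2 = 26896 ≡ 104
19^8 ≡ 104^2 = 10816 ≡ 178
19^16 ≡ 178^2 = 31684 ≡ 164
19^32 ≡ 164^2 = 26896 ≡ 104
19^64 ≡ 104^2 = 10816 ≡ 178
103 = 64 + 32 + 4 + 2 + 1, so 19^103 ≡ 178·104·104·164·19 ≡ 6 (mod 197)
R · y^e mod p:
104^2 = 10816 ≡ 178
104^4 ≡ 178^2 = 31684 ≡ 164
104^8 ≡ 164^2 = 26896 ≡ 104
104^16 ≡ 104^2 = 10816 ≡ 178
104^32 ≡ 178^2 = 31684 ≡ 164
53 = 32 + 16 + 4 + 1, so 104^53 ≡ 164·178·164·104 ≡ 164 (mod 197)
36·164 = 5904 ≡ 191 (mod 197)
6 ≠ 191; the check fails.

reject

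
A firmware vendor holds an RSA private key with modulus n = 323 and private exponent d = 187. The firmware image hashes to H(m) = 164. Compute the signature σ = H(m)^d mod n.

12

(H(m))^2 ≡ 164^2 = 26896 ≡ 87
(H(m))^4 ≡ 87^2 = 7569 ≡ 140
(H(m))^8 ≡ 140^2 = 19600 ≡ 220
(H(m))^16 ≡ 220^2 = 48400 ≡ 273
(H(m))^32 ≡ 273^2 = 74529 ≡ 239
(H(m))^64 ≡ 239^2 = 57121 ≡ 273
(H(m))^128 ≡ 273^2 = 74529 ≡ 239
187 = 128 + 32 + 16 + 8 + 2 + 1, so (H(m))^187 ≡ 239·239·273·220·87·164 ≡ 12 (mod 323)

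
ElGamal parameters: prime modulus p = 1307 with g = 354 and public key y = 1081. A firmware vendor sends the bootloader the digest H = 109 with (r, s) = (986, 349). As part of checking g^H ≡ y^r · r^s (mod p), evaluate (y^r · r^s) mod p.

1081^986 mod 1307 = 973
986^349 mod 1307 = 1010
y^r · r^s ≡ 973·1010 = 982730 ≡ 1173 (mod 1307)

1173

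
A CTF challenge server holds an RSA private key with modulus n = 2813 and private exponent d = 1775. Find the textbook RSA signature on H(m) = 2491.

Squares mod 2813: (H(m))^1≡2491, (H(m))^2≡2416, (H(m))^4≡81, (H(m))^8≡935, (H(m))^16≡2195, (H(m))^32≡2169, (H(m))^64≡1225, (H(m))^128≡1296, (H(m))^256≡255, (H(m))^512≡326, (H(m))^1024≡2195
1775 = 1024 + 512 + 128 + 64 + 32 + 8 + 4 + 2 + 1, so (H(m))^1775 ≡ 2195·326·1296·1225·2169·935·81·2416·2491 ≡ 2450 (mod 2813)

2450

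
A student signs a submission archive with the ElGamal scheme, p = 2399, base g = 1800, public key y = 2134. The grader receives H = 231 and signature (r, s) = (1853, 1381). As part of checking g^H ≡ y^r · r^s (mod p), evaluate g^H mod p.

2243

Squares mod 2399: 1800^1≡1800, 1800^2≡1350, 1800^4≡1659, 1800^8≡628, 1800^16≡948, 1800^32≡1478, 1800^64≡1394, 1800^128≡46
231 = 128 + 64 + 32 + 4 + 2 + 1, so 1800^231 ≡ 46·1394·1478·1659·1350·1800 ≡ 2243 (mod 2399)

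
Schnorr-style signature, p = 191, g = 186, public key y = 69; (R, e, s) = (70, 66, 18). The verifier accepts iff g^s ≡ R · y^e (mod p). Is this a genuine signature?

forged

g^s mod p:
186^2 = 34596 ≡ 25
186^4 ≡ 25^2 = 625 ≡ 52
186^8 ≡ 52^2 = 2704 ≡ 30
186^16 ≡ 30^2 = 900 ≡ 136
18 = 16 + 2, so 186^18 ≡ 136·25 ≡ 153 (mod 191)
R · y^e mod p:
69^2 = 4761 ≡ 177
69^4 ≡ 177^2 = 31329 ≡ 5
69^8 ≡ 5^2 = 25
69^16 ≡ 25^2 = 625 ≡ 52
69^32 ≡ 52^2 = 2704 ≡ 30
69^64 ≡ 30^2 = 900 ≡ 136
66 = 64 + 2, so 69^66 ≡ 136·177 ≡ 6 (mod 191)
70·6 = 420 ≡ 38 (mod 191)
153 ≠ 38; the check fails.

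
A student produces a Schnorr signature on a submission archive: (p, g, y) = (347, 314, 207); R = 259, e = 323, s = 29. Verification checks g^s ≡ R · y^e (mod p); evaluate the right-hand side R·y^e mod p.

207^2 = 42849 ≡ 168
207^4 ≡ 168^2 = 28224 ≡ 117
207^8 ≡ 117^2 = 13689 ≡ 156
207^16 ≡ 156^2 = 24336 ≡ 46
207^32 ≡ 46^2 = 2116 ≡ 34
207^64 ≡ 34^2 = 1156 ≡ 115
207^128 ≡ 115^2 = 13225 ≡ 39
207^256 ≡ 39^2 = 1521 ≡ 133
323 = 256 + 64 + 2 + 1, so 207^323 ≡ 133·115·168·207 ≡ 317 (mod 347)
R · y^e ≡ 259·317 = 82103 ≡ 211 (mod 347)

211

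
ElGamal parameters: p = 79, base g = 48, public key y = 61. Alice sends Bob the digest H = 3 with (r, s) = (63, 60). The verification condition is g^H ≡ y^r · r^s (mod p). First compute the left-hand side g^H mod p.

48^2 = 2304 ≡ 13
3 = 2 + 1, so 48^3 ≡ 13·48 ≡ 71 (mod 79)

71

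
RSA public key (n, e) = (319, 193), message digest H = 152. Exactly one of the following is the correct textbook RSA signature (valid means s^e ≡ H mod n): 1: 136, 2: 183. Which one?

1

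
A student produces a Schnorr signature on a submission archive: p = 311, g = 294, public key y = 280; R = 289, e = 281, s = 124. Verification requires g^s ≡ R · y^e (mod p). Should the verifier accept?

accept

g^s mod p:
294^2 = 86436 ≡ 289
294^4 ≡ 289^2 = 83521 ≡ 173
294^8 ≡ 173^2 = 29929 ≡ 73
294^16 ≡ 73^2 = 5329 ≡ 42
294^32 ≡ 42^2 = 1764 ≡ 209
294^64 ≡ 209^2 = 43681 ≡ 141
124 = 64 + 32 + 16 + 8 + 4, so 294^124 ≡ 141·209·42·73·173 ≡ 52 (mod 311)
R · y^e mod p:
280^2 = 78400 ≡ 28
280^4 ≡ 28^2 = 784 ≡ 162
280^8 ≡ 162^2 = 26244 ≡ 120
280^16 ≡ 120^2 = 14400 ≡ 94
280^32 ≡ 94^2 = 8836 ≡ 128
280^64 ≡ 128^2 = 16384 ≡ 212
280^128 ≡ 212^2 = 44944 ≡ 160
280^256 ≡ 160^2 = 25600 ≡ 98
281 = 256 + 16 + 8 + 1, so 280^281 ≡ 98·94·120·280 ≡ 139 (mod 311)
289·139 = 40171 ≡ 52 (mod 311)
52 ≡ 52 (mod 311); signature holds.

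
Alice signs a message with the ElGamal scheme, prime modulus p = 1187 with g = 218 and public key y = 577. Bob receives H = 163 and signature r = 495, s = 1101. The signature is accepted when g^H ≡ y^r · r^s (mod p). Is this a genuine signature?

genuine

Left side g^H mod p:
218^2 = 47524 ≡ 44
218^4 ≡ 44^2 = 1936 ≡ 749
218^8 ≡ 749^2 = 561001 ≡ 737
218^16 ≡ 737^2 = 543169 ≡ 710
218^32 ≡ 710^2 = 504100 ≡ 812
218^64 ≡ 812^2 = 659344 ≡ 559
218^128 ≡ 559^2 = 312481 ≡ 300
163 = 128 + 32 + 2 + 1, so 218^163 ≡ 300·812·44·218 ≡ 513 (mod 1187)
Right side y^r · r^s mod p:
577^2 = 332929 ≡ 569
577^4 ≡ 569^2 = 323761 ≡ 897
577^8 ≡ 897^2 = 804609 ≡ 1010
577^16 ≡ 1010^2 = 1020100 ≡ 467
577^32 ≡ 467^2 = 218089 ≡ 868
577^64 ≡ 868^2 = 753424 ≡ 866
577^128 ≡ 866^2 = 749956 ≡ 959
577^256 ≡ 959^2 = 919681 ≡ 943
495 = 256 + 128 + 64 + 32 + 8 + 4 + 2 + 1, so 577^495 ≡ 943·959·866·868·1010·897·569·577 ≡ 256 (mod 1187)
495^2 = 245025 ≡ 503
495^4 ≡ 503^2 = 253009 ≡ 178
495^8 ≡ 178^2 = 31684 ≡ 822
495^16 ≡ 822^2 = 675684 ≡ 281
495^32 ≡ 281^2 = 78961 ≡ 619
495^64 ≡ 619^2 = 383161 ≡ 947
495^128 ≡ 947^2 = 896809 ≡ 624
495^256 ≡ 624^2 = 389376 ≡ 40
495^512 ≡ 40^2 = 1600 ≡ 413
495^1024 ≡ 413^2 = 170569 ≡ 828
1101 = 1024 + 64 + 8 + 4 + 1, so 495^1101 ≡ 828·947·822·178·495 ≡ 1138 (mod 1187)
256·1138 = 291328 ≡ 513 (mod 1187)
513 ≡ 513 (mod 1187), so the signature is genuine.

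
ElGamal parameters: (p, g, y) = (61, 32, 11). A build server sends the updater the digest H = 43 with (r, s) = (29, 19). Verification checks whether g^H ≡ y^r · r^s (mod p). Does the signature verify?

does not verify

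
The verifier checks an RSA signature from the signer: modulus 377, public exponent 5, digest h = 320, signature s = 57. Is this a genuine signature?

s^5 mod 377 = 57
s^5 mod 377 = 57, but h = 320.

forged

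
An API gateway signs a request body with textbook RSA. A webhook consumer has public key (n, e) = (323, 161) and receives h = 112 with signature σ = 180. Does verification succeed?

σ^2 ≡ 180^2 = 32400 ≡ 100
σ^4 ≡ 100^2 = 10000 ≡ 310
σ^8 ≡ 310^2 = 96100 ≡ 169
σ^16 ≡ 169^2 = 28561 ≡ 137
σ^32 ≡ 137^2 = 18769 ≡ 35
σ^64 ≡ 35^2 = 1225 ≡ 256
σ^128 ≡ 256^2 = 65536 ≡ 290
161 = 128 + 32 + 1, so σ^161 ≡ 290·35·180 ≡ 112 (mod 323)
Since 112 equals the digest 112, verification succeeds.

passes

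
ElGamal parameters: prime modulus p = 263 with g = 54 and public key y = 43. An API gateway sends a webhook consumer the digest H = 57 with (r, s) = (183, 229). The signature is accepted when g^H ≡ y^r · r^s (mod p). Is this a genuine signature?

forged

Left side g^H mod p:
Squares mod 263: 54^1≡54, 54^2≡23, 54^4≡3, 54^8≡9, 54^16≡81, 54^32≡249
57 = 32 + 16 + 8 + 1, so 54^57 ≡ 249·81·9·54 ≡ 124 (mod 263)
Right side y^r · r^s mod p:
Squares mod 263: 43^1≡43, 43^2≡8, 43^4≡64, 43^8≡151, 43^16≡183, 43^32≡88, 43^64≡117, 43^128≡13
183 = 128 + 32 + 16 + 4 + 2 + 1, so 43^183 ≡ 13·88·183·64·8·43 ≡ 222 (mod 263)
Squares mod 263: 183^1≡183, 183^2≡88, 183^4≡117, 183^8≡13, 183^16≡169, 183^32≡157, 183^64≡190, 183^128≡69
229 = 128 + 64 + 32 + 4 + 1, so 183^229 ≡ 69·190·157·117·183 ≡ 37 (mod 263)
222·37 = 8214 ≡ 61 (mod 263)
124 ≠ 61, so verification fails.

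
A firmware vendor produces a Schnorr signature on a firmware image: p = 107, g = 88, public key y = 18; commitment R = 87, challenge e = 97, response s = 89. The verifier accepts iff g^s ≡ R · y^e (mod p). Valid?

yes

g^s mod p:
88^2 = 7744 ≡ 40
88^4 ≡ 40^2 = 1600 ≡ 102
88^8 ≡ 102^2 = 10404 ≡ 25
88^16 ≡ 25^2 = 625 ≡ 90
88^32 ≡ 90^2 = 8100 ≡ 75
88^64 ≡ 75^2 = 5625 ≡ 61
89 = 64 + 16 + 8 + 1, so 88^89 ≡ 61·90·25·88 ≡ 54 (mod 107)
R · y^e mod p:
18^2 = 324 ≡ 3
18^4 ≡ 3^2 = 9
18^8 ≡ 9^2 = 81
18^16 ≡ 81^2 = 6561 ≡ 34
18^32 ≡ 34^2 = 1156 ≡ 86
18^64 ≡ 86^2 = 7396 ≡ 13
97 = 64 + 32 + 1, so 18^97 ≡ 13·86·18 ≡ 8 (mod 107)
87·8 = 696 ≡ 54 (mod 107)
54 ≡ 54 (mod 107); signature holds.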